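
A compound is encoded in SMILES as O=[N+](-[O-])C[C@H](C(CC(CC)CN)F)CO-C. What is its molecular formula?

Heavy atoms from the SMILES: 10 C, 1 F, 2 N, 3 O.
Implicit hydrogens by atom environment:
  5 × C: 2 H each → 10
  3 × C: 1 H each → 3
  2 × C: 3 H each → 6
  2 × O: no H
  1 × F: no H
  1 × N: 2 H
  1 × N (charge +1): no H
  1 × O (charge -1): no H
  Total hydrogens = 21.
Molecular formula: C10H21FN2O3

C10H21FN2O3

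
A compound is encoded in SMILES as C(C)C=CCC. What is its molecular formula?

Heavy atoms from the SMILES: 6 C.
Implicit hydrogens by atom environment:
  2 × C: 3 H each → 6
  2 × C: 2 H each → 4
  2 × C: 1 H each → 2
  Total hydrogens = 12.
Molecular formula: C6H12

C6H12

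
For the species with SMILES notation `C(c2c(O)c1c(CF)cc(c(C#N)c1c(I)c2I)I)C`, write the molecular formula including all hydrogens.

Heavy atoms from the SMILES: 14 C, 1 F, 3 I, 1 N, 1 O.
Implicit hydrogens by atom environment:
  9 × C (aromatic): no H
  3 × I: no H
  2 × C: 2 H each → 4
  1 × C: 3 H
  1 × C (aromatic): 1 H
  1 × C: no H
  1 × F: no H
  1 × N: no H
  1 × O: 1 H
  Total hydrogens = 9.
Molecular formula: C14H9FI3NO

C14H9FI3NO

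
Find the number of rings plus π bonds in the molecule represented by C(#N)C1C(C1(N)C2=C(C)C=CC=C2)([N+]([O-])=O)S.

8

Molecular formula from the SMILES: C11H11N3O2S.
DoU = (2C + 2 + N − H − X)/2 = (2·11 + 2 + 3 − 11 − 0)/2 = 16/2 = 8.
(Structurally: 2 ring(s) + 6 π bond(s) = 8.)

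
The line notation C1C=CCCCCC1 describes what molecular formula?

C8H14

Heavy atoms from the SMILES: 8 C.
Implicit hydrogens by atom environment:
  6 × C: 2 H each → 12
  2 × C: 1 H each → 2
  Total hydrogens = 14.
Molecular formula: C8H14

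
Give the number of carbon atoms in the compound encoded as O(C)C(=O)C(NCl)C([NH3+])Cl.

The symbol for carbon appears 4 times in the SMILES. (Cl is a single chlorine, not C + l.)

4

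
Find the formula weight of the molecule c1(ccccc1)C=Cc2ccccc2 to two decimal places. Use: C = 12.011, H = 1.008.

180.25

Molecular formula: C14H12.
M = 14×12.011 + 12×1.008 = 180.25 g/mol.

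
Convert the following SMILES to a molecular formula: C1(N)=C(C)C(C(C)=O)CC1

C8H13NO

Heavy atoms from the SMILES: 8 C, 1 N, 1 O.
Implicit hydrogens by atom environment:
  3 × C: no H
  2 × C: 3 H each → 6
  2 × C: 2 H each → 4
  1 × C: 1 H
  1 × N: 2 H
  1 × O: no H
  Total hydrogens = 13.
Molecular formula: C8H13NO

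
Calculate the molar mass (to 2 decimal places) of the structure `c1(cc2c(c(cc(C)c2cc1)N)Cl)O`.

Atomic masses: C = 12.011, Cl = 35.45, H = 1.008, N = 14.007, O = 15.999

207.66

Molecular formula: C11H10ClNO.
M = 11×12.011 + 1×35.45 + 10×1.008 + 1×14.007 + 1×15.999 = 207.66 g/mol.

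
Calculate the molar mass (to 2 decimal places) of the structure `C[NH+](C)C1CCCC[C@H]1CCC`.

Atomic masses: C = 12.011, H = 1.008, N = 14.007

Molecular formula: C11H24N+.
M = 11×12.011 + 24×1.008 + 1×14.007 = 170.32 g/mol.

170.32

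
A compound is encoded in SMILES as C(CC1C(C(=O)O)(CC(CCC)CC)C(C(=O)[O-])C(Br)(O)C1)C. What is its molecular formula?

C17H28BrO5-

Heavy atoms from the SMILES: 1 Br, 17 C, 5 O.
Implicit hydrogens by atom environment:
  7 × C: 2 H each → 14
  4 × C: no H
  3 × C: 3 H each → 9
  3 × C: 1 H each → 3
  2 × O: 1 H each → 2
  2 × O: no H
  1 × Br: no H
  1 × O (charge -1): no H
  Total hydrogens = 28.
Net charge -1.
Molecular formula: C17H28BrO5-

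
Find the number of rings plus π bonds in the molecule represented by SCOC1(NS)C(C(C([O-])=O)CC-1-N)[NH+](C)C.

Molecular formula from the SMILES: C9H19N3O3S2.
DoU = (2C + 2 + N − H − X)/2 = (2·9 + 2 + 3 − 19 − 0)/2 = 4/2 = 2.
(Structurally: 1 ring(s) + 1 π bond(s) = 2.)

2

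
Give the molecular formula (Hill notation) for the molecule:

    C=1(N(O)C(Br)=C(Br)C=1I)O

C4H2Br2INO2

Heavy atoms from the SMILES: 2 Br, 4 C, 1 I, 1 N, 2 O.
Implicit hydrogens by atom environment:
  4 × C (aromatic): no H
  2 × Br: no H
  2 × O: 1 H each → 2
  1 × I: no H
  1 × N (aromatic): no H
  Total hydrogens = 2.
Molecular formula: C4H2Br2INO2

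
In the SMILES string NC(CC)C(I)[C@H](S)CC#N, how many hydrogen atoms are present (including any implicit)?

13

Hydrogens are implicit in SMILES; fill each atom to its normal valence:
  3 × C: 1 H each → 3
  2 × C: 2 H each → 4
  1 × C: 3 H
  1 × C: no H
  1 × I: no H
  1 × N: 2 H
  1 × N: no H
  1 × S: 1 H
  Total hydrogens = 13.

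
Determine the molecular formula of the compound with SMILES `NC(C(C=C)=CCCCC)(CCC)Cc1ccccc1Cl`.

C19H28ClN

Heavy atoms from the SMILES: 19 C, 1 Cl, 1 N.
Implicit hydrogens by atom environment:
  7 × C: 2 H each → 14
  4 × C (aromatic): 1 H each → 4
  2 × C: 3 H each → 6
  2 × C: 1 H each → 2
  2 × C: no H
  2 × C (aromatic): no H
  1 × Cl: no H
  1 × N: 2 H
  Total hydrogens = 28.
Molecular formula: C19H28ClN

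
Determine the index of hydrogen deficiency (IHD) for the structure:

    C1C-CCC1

Molecular formula from the SMILES: C5H10.
DoU = (2C + 2 + N − H − X)/2 = (2·5 + 2 + 0 − 10 − 0)/2 = 2/2 = 1.
(Structurally: 1 ring(s) + 0 π bond(s) = 1.)

1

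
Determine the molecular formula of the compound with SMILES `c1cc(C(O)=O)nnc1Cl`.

Heavy atoms from the SMILES: 5 C, 1 Cl, 2 N, 2 O.
Implicit hydrogens by atom environment:
  2 × C (aromatic): 1 H each → 2
  2 × C (aromatic): no H
  2 × N (aromatic): no H
  1 × C: no H
  1 × Cl: no H
  1 × O: 1 H
  1 × O: no H
  Total hydrogens = 3.
Molecular formula: C5H3ClN2O2

C5H3ClN2O2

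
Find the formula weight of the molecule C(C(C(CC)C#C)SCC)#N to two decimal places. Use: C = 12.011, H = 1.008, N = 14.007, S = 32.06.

167.27

Molecular formula: C9H13NS.
M = 9×12.011 + 13×1.008 + 1×14.007 + 1×32.06 = 167.27 g/mol.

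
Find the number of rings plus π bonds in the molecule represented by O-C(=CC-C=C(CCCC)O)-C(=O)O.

3

Molecular formula from the SMILES: C10H16O4.
DoU = (2C + 2 + N − H − X)/2 = (2·10 + 2 + 0 − 16 − 0)/2 = 6/2 = 3.
(Structurally: 0 ring(s) + 3 π bond(s) = 3.)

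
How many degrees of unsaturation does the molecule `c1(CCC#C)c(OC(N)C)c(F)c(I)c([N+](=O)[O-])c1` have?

7

Molecular formula from the SMILES: C12H12FIN2O3.
DoU = (2C + 2 + N − H − X)/2 = (2·12 + 2 + 2 − 12 − 2)/2 = 14/2 = 7.
(Structurally: 1 ring(s) + 6 π bond(s) = 7.)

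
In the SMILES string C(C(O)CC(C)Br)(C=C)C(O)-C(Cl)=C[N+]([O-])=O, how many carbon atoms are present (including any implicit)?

The symbol for carbon appears 10 times in the SMILES. (Cl is a single chlorine, not C + l.)

10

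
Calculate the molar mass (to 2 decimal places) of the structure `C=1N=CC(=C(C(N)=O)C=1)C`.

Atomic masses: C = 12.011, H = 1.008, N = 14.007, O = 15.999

Molecular formula: C7H8N2O.
M = 7×12.011 + 8×1.008 + 2×14.007 + 1×15.999 = 136.15 g/mol.

136.15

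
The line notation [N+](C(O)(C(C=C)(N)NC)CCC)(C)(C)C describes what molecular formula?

Heavy atoms from the SMILES: 11 C, 3 N, 1 O.
Implicit hydrogens by atom environment:
  5 × C: 3 H each → 15
  3 × C: 2 H each → 6
  2 × C: no H
  1 × C: 1 H
  1 × N: 2 H
  1 × N: 1 H
  1 × N (charge +1): no H
  1 × O: 1 H
  Total hydrogens = 26.
Net charge +1.
Molecular formula: C11H26N3O+

C11H26N3O+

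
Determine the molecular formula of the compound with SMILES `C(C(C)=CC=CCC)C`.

Heavy atoms from the SMILES: 9 C.
Implicit hydrogens by atom environment:
  3 × C: 3 H each → 9
  3 × C: 1 H each → 3
  2 × C: 2 H each → 4
  1 × C: no H
  Total hydrogens = 16.
Molecular formula: C9H16

C9H16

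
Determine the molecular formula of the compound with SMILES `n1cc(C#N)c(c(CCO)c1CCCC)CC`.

C14H20N2O

Heavy atoms from the SMILES: 14 C, 2 N, 1 O.
Implicit hydrogens by atom environment:
  6 × C: 2 H each → 12
  4 × C (aromatic): no H
  2 × C: 3 H each → 6
  1 × C (aromatic): 1 H
  1 × C: no H
  1 × N (aromatic): no H
  1 × N: no H
  1 × O: 1 H
  Total hydrogens = 20.
Molecular formula: C14H20N2O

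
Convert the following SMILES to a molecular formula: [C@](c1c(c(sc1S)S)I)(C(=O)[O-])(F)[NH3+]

Heavy atoms from the SMILES: 6 C, 1 F, 1 I, 1 N, 2 O, 3 S.
Implicit hydrogens by atom environment:
  4 × C (aromatic): no H
  2 × C: no H
  2 × S: 1 H each → 2
  1 × F: no H
  1 × I: no H
  1 × N (charge +1): 3 H
  1 × O: no H
  1 × O (charge -1): no H
  1 × S (aromatic): no H
  Total hydrogens = 5.
Molecular formula: C6H5FINO2S3

C6H5FINO2S3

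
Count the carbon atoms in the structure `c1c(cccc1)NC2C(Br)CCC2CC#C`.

The symbol for carbon appears 14 times in the SMILES. Lowercase c denotes aromatic carbon and counts toward C.

14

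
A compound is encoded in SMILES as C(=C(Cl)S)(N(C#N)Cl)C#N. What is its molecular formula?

C4HCl2N3S

Heavy atoms from the SMILES: 4 C, 2 Cl, 3 N, 1 S.
Implicit hydrogens by atom environment:
  4 × C: no H
  3 × N: no H
  2 × Cl: no H
  1 × S: 1 H
  Total hydrogens = 1.
Molecular formula: C4HCl2N3S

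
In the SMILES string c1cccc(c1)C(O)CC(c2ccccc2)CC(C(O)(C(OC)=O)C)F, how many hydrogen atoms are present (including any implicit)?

25

Hydrogens are implicit in SMILES; fill each atom to its normal valence:
  10 × C (aromatic): 1 H each → 10
  3 × C: 1 H each → 3
  2 × C: 3 H each → 6
  2 × C: 2 H each → 4
  2 × C: no H
  2 × C (aromatic): no H
  2 × O: 1 H each → 2
  2 × O: no H
  1 × F: no H
  Total hydrogens = 25.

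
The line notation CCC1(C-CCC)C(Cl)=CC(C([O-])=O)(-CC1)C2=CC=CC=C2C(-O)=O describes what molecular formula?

Heavy atoms from the SMILES: 20 C, 1 Cl, 4 O.
Implicit hydrogens by atom environment:
  6 × C: 2 H each → 12
  5 × C: no H
  4 × C (aromatic): 1 H each → 4
  2 × C: 3 H each → 6
  2 × C (aromatic): no H
  2 × O: no H
  1 × C: 1 H
  1 × Cl: no H
  1 × O: 1 H
  1 × O (charge -1): no H
  Total hydrogens = 24.
Net charge -1.
Molecular formula: C20H24ClO4-

C20H24ClO4-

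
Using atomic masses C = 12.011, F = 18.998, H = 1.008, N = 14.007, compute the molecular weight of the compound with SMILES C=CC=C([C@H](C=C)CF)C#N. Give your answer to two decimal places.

151.18

Molecular formula: C9H10FN.
M = 9×12.011 + 1×18.998 + 10×1.008 + 1×14.007 = 151.18 g/mol.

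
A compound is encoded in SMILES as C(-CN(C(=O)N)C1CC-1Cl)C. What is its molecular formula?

Heavy atoms from the SMILES: 7 C, 1 Cl, 2 N, 1 O.
Implicit hydrogens by atom environment:
  3 × C: 2 H each → 6
  2 × C: 1 H each → 2
  1 × C: 3 H
  1 × C: no H
  1 × Cl: no H
  1 × N: 2 H
  1 × N: no H
  1 × O: no H
  Total hydrogens = 13.
Molecular formula: C7H13ClN2O

C7H13ClN2O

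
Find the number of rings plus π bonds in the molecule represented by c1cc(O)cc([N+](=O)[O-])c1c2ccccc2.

Molecular formula from the SMILES: C12H9NO3.
DoU = (2C + 2 + N − H − X)/2 = (2·12 + 2 + 1 − 9 − 0)/2 = 18/2 = 9.
(Structurally: 2 ring(s) + 7 π bond(s) = 9.)

9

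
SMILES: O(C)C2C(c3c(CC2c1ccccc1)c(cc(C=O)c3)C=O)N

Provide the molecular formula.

Heavy atoms from the SMILES: 19 C, 1 N, 3 O.
Implicit hydrogens by atom environment:
  7 × C (aromatic): 1 H each → 7
  5 × C: 1 H each → 5
  5 × C (aromatic): no H
  3 × O: no H
  1 × C: 3 H
  1 × C: 2 H
  1 × N: 2 H
  Total hydrogens = 19.
Molecular formula: C19H19NO3

C19H19NO3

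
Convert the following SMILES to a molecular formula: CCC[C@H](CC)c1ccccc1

Heavy atoms from the SMILES: 12 C.
Implicit hydrogens by atom environment:
  5 × C (aromatic): 1 H each → 5
  3 × C: 2 H each → 6
  2 × C: 3 H each → 6
  1 × C: 1 H
  1 × C (aromatic): no H
  Total hydrogens = 18.
Molecular formula: C12H18

C12H18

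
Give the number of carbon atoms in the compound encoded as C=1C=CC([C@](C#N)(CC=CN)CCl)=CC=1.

The symbol for carbon appears 12 times in the SMILES. (Cl is a single chlorine, not C + l.)

12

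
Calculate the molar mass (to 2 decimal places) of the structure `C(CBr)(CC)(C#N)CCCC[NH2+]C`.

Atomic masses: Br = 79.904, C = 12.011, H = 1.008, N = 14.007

248.19

Molecular formula: C10H20BrN2+.
M = 1×79.904 + 10×12.011 + 20×1.008 + 2×14.007 = 248.19 g/mol.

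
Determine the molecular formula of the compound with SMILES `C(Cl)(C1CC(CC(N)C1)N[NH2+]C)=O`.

C8H17ClN3O+

Heavy atoms from the SMILES: 8 C, 1 Cl, 3 N, 1 O.
Implicit hydrogens by atom environment:
  3 × C: 2 H each → 6
  3 × C: 1 H each → 3
  1 × C: 3 H
  1 × C: no H
  1 × Cl: no H
  1 × N: 2 H
  1 × N (charge +1): 2 H
  1 × N: 1 H
  1 × O: no H
  Total hydrogens = 17.
Net charge +1.
Molecular formula: C8H17ClN3O+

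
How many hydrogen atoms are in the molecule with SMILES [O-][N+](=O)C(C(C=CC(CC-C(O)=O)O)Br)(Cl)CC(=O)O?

13

Hydrogens are implicit in SMILES; fill each atom to its normal valence:
  4 × C: 1 H each → 4
  3 × C: 2 H each → 6
  3 × C: no H
  3 × O: 1 H each → 3
  3 × O: no H
  1 × Br: no H
  1 × Cl: no H
  1 × N (charge +1): no H
  1 × O (charge -1): no H
  Total hydrogens = 13.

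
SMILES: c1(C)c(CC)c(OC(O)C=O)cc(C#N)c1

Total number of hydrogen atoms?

Hydrogens are implicit in SMILES; fill each atom to its normal valence:
  4 × C (aromatic): no H
  2 × C: 3 H each → 6
  2 × C (aromatic): 1 H each → 2
  2 × C: 1 H each → 2
  2 × O: no H
  1 × C: 2 H
  1 × C: no H
  1 × N: no H
  1 × O: 1 H
  Total hydrogens = 13.

13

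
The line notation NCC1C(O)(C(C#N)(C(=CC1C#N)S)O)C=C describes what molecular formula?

C11H13N3O2S

Heavy atoms from the SMILES: 11 C, 3 N, 2 O, 1 S.
Implicit hydrogens by atom environment:
  5 × C: no H
  4 × C: 1 H each → 4
  2 × C: 2 H each → 4
  2 × N: no H
  2 × O: 1 H each → 2
  1 × N: 2 H
  1 × S: 1 H
  Total hydrogens = 13.
Molecular formula: C11H13N3O2S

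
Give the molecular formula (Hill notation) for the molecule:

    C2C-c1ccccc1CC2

Heavy atoms from the SMILES: 10 C.
Implicit hydrogens by atom environment:
  4 × C: 2 H each → 8
  4 × C (aromatic): 1 H each → 4
  2 × C (aromatic): no H
  Total hydrogens = 12.
Molecular formula: C10H12

C10H12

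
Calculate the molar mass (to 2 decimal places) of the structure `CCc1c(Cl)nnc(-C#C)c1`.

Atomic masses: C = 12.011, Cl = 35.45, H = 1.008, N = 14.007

166.61

Molecular formula: C8H7ClN2.
M = 8×12.011 + 1×35.45 + 7×1.008 + 2×14.007 = 166.61 g/mol.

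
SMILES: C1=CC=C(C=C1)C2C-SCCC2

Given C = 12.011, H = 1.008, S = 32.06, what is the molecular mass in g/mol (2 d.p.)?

178.29

Molecular formula: C11H14S.
M = 11×12.011 + 14×1.008 + 1×32.06 = 178.29 g/mol.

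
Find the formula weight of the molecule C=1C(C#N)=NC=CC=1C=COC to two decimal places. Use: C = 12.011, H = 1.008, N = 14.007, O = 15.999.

Molecular formula: C9H8N2O.
M = 9×12.011 + 8×1.008 + 2×14.007 + 1×15.999 = 160.18 g/mol.

160.18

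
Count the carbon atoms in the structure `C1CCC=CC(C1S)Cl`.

7

The symbol for carbon appears 7 times in the SMILES. (Cl is a single chlorine, not C + l.)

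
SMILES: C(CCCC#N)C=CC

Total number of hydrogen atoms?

Hydrogens are implicit in SMILES; fill each atom to its normal valence:
  4 × C: 2 H each → 8
  2 × C: 1 H each → 2
  1 × C: 3 H
  1 × C: no H
  1 × N: no H
  Total hydrogens = 13.

13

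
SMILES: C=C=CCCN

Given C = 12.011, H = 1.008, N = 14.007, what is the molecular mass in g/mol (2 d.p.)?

Molecular formula: C5H9N.
M = 5×12.011 + 9×1.008 + 1×14.007 = 83.13 g/mol.

83.13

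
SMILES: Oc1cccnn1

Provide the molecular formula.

C4H4N2O

Heavy atoms from the SMILES: 4 C, 2 N, 1 O.
Implicit hydrogens by atom environment:
  3 × C (aromatic): 1 H each → 3
  2 × N (aromatic): no H
  1 × C (aromatic): no H
  1 × O: 1 H
  Total hydrogens = 4.
Molecular formula: C4H4N2O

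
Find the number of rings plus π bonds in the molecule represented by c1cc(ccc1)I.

4

Molecular formula from the SMILES: C6H5I.
DoU = (2C + 2 + N − H − X)/2 = (2·6 + 2 + 0 − 5 − 1)/2 = 8/2 = 4.
(Structurally: 1 ring(s) + 3 π bond(s) = 4.)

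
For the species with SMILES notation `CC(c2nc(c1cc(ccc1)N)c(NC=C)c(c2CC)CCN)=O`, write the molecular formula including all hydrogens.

C19H24N4O

Heavy atoms from the SMILES: 19 C, 4 N, 1 O.
Implicit hydrogens by atom environment:
  7 × C (aromatic): no H
  4 × C: 2 H each → 8
  4 × C (aromatic): 1 H each → 4
  2 × C: 3 H each → 6
  2 × N: 2 H each → 4
  1 × C: 1 H
  1 × C: no H
  1 × N: 1 H
  1 × N (aromatic): no H
  1 × O: no H
  Total hydrogens = 24.
Molecular formula: C19H24N4O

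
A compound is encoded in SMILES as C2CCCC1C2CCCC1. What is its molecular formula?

Heavy atoms from the SMILES: 10 C.
Implicit hydrogens by atom environment:
  8 × C: 2 H each → 16
  2 × C: 1 H each → 2
  Total hydrogens = 18.
Molecular formula: C10H18

C10H18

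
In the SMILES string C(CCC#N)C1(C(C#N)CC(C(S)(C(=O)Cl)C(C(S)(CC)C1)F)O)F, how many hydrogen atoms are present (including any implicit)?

21

Hydrogens are implicit in SMILES; fill each atom to its normal valence:
  6 × C: 2 H each → 12
  6 × C: no H
  3 × C: 1 H each → 3
  2 × F: no H
  2 × N: no H
  2 × S: 1 H each → 2
  1 × C: 3 H
  1 × Cl: no H
  1 × O: 1 H
  1 × O: no H
  Total hydrogens = 21.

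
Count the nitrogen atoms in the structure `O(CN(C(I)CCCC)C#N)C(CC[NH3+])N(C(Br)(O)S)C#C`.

4

The symbol for nitrogen appears 4 times in the SMILES.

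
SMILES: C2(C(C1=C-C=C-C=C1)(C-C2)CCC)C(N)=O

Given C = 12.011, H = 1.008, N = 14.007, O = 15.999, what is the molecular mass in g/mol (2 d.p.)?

217.31

Molecular formula: C14H19NO.
M = 14×12.011 + 19×1.008 + 1×14.007 + 1×15.999 = 217.31 g/mol.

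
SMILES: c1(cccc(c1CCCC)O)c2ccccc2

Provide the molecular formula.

Heavy atoms from the SMILES: 16 C, 1 O.
Implicit hydrogens by atom environment:
  8 × C (aromatic): 1 H each → 8
  4 × C (aromatic): no H
  3 × C: 2 H each → 6
  1 × C: 3 H
  1 × O: 1 H
  Total hydrogens = 18.
Molecular formula: C16H18O

C16H18O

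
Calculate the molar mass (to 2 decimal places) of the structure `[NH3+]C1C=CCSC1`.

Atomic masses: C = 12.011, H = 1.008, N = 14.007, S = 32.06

Molecular formula: C5H10NS+.
M = 5×12.011 + 10×1.008 + 1×14.007 + 1×32.06 = 116.20 g/mol.

116.20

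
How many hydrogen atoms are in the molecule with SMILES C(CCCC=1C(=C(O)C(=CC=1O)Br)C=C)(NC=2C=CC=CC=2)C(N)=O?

21

Hydrogens are implicit in SMILES; fill each atom to its normal valence:
  6 × C (aromatic): 1 H each → 6
  6 × C (aromatic): no H
  4 × C: 2 H each → 8
  2 × C: 1 H each → 2
  2 × O: 1 H each → 2
  1 × Br: no H
  1 × C: no H
  1 × N: 2 H
  1 × N: 1 H
  1 × O: no H
  Total hydrogens = 21.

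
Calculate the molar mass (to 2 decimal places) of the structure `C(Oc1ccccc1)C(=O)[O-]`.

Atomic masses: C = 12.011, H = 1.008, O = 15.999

151.14

Molecular formula: C8H7O3-.
M = 8×12.011 + 7×1.008 + 3×15.999 = 151.14 g/mol.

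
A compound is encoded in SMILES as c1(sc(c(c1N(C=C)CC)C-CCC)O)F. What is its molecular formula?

C12H18FNOS

Heavy atoms from the SMILES: 12 C, 1 F, 1 N, 1 O, 1 S.
Implicit hydrogens by atom environment:
  5 × C: 2 H each → 10
  4 × C (aromatic): no H
  2 × C: 3 H each → 6
  1 × C: 1 H
  1 × F: no H
  1 × N: no H
  1 × O: 1 H
  1 × S (aromatic): no H
  Total hydrogens = 18.
Molecular formula: C12H18FNOS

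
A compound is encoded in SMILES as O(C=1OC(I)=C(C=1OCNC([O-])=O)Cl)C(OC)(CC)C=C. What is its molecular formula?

Heavy atoms from the SMILES: 12 C, 1 Cl, 1 I, 1 N, 6 O.
Implicit hydrogens by atom environment:
  4 × C (aromatic): no H
  4 × O: no H
  3 × C: 2 H each → 6
  2 × C: 3 H each → 6
  2 × C: no H
  1 × C: 1 H
  1 × Cl: no H
  1 × I: no H
  1 × N: 1 H
  1 × O (aromatic): no H
  1 × O (charge -1): no H
  Total hydrogens = 14.
Net charge -1.
Molecular formula: C12H14ClINO6-

C12H14ClINO6-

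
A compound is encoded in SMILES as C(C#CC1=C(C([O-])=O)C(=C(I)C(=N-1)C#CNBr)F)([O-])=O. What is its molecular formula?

Heavy atoms from the SMILES: 1 Br, 11 C, 1 F, 1 I, 2 N, 4 O.
Implicit hydrogens by atom environment:
  6 × C: no H
  5 × C (aromatic): no H
  2 × O: no H
  2 × O (charge -1): no H
  1 × Br: no H
  1 × F: no H
  1 × I: no H
  1 × N: 1 H
  1 × N (aromatic): no H
  Total hydrogens = 1.
Net charge -2.
Molecular formula: [C11HBrFIN2O4]2-

[C11HBrFIN2O4]2-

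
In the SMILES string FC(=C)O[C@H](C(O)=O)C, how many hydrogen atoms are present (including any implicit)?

Hydrogens are implicit in SMILES; fill each atom to its normal valence:
  2 × C: no H
  2 × O: no H
  1 × C: 3 H
  1 × C: 2 H
  1 × C: 1 H
  1 × F: no H
  1 × O: 1 H
  Total hydrogens = 7.

7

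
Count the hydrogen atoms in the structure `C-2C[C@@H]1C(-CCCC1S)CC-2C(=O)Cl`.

17

Hydrogens are implicit in SMILES; fill each atom to its normal valence:
  6 × C: 2 H each → 12
  4 × C: 1 H each → 4
  1 × C: no H
  1 × Cl: no H
  1 × O: no H
  1 × S: 1 H
  Total hydrogens = 17.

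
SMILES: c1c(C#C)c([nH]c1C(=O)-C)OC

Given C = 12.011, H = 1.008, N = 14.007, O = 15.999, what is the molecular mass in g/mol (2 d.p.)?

Molecular formula: C9H9NO2.
M = 9×12.011 + 9×1.008 + 1×14.007 + 2×15.999 = 163.18 g/mol.

163.18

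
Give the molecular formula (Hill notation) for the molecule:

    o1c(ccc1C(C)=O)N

C6H7NO2

Heavy atoms from the SMILES: 6 C, 1 N, 2 O.
Implicit hydrogens by atom environment:
  2 × C (aromatic): 1 H each → 2
  2 × C (aromatic): no H
  1 × C: 3 H
  1 × C: no H
  1 × N: 2 H
  1 × O (aromatic): no H
  1 × O: no H
  Total hydrogens = 7.
Molecular formula: C6H7NO2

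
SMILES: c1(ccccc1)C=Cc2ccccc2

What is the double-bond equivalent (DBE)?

Molecular formula from the SMILES: C14H12.
DoU = (2C + 2 + N − H − X)/2 = (2·14 + 2 + 0 − 12 − 0)/2 = 18/2 = 9.
(Structurally: 2 ring(s) + 7 π bond(s) = 9.)

9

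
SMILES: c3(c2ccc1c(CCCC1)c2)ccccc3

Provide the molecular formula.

Heavy atoms from the SMILES: 16 C.
Implicit hydrogens by atom environment:
  8 × C (aromatic): 1 H each → 8
  4 × C: 2 H each → 8
  4 × C (aromatic): no H
  Total hydrogens = 16.
Molecular formula: C16H16

C16H16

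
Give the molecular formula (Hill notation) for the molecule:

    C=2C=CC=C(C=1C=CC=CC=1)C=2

C12H10

Heavy atoms from the SMILES: 12 C.
Implicit hydrogens by atom environment:
  10 × C (aromatic): 1 H each → 10
  2 × C (aromatic): no H
  Total hydrogens = 10.
Molecular formula: C12H10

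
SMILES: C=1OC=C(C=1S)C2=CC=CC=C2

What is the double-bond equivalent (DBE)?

7

Molecular formula from the SMILES: C10H8OS.
DoU = (2C + 2 + N − H − X)/2 = (2·10 + 2 + 0 − 8 − 0)/2 = 14/2 = 7.
(Structurally: 2 ring(s) + 5 π bond(s) = 7.)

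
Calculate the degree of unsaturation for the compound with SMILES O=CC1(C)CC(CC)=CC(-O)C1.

3

Molecular formula from the SMILES: C10H16O2.
DoU = (2C + 2 + N − H − X)/2 = (2·10 + 2 + 0 − 16 − 0)/2 = 6/2 = 3.
(Structurally: 1 ring(s) + 2 π bond(s) = 3.)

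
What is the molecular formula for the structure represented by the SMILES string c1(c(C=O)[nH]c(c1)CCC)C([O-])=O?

Heavy atoms from the SMILES: 9 C, 1 N, 3 O.
Implicit hydrogens by atom environment:
  3 × C (aromatic): no H
  2 × C: 2 H each → 4
  2 × O: no H
  1 × C: 3 H
  1 × C (aromatic): 1 H
  1 × C: 1 H
  1 × C: no H
  1 × N (aromatic): 1 H
  1 × O (charge -1): no H
  Total hydrogens = 10.
Net charge -1.
Molecular formula: C9H10NO3-

C9H10NO3-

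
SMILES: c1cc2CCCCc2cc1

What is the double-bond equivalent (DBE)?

5

Molecular formula from the SMILES: C10H12.
DoU = (2C + 2 + N − H − X)/2 = (2·10 + 2 + 0 − 12 − 0)/2 = 10/2 = 5.
(Structurally: 2 ring(s) + 3 π bond(s) = 5.)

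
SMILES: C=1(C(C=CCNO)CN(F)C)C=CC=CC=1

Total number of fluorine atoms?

1

The symbol for fluorine appears 1 time in the SMILES.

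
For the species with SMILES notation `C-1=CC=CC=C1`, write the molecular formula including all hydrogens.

Heavy atoms from the SMILES: 6 C.
Implicit hydrogens by atom environment:
  6 × C (aromatic): 1 H each → 6
  Total hydrogens = 6.
Molecular formula: C6H6

C6H6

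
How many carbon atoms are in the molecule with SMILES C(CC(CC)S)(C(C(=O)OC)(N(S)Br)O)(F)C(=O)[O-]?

The symbol for carbon appears 9 times in the SMILES.

9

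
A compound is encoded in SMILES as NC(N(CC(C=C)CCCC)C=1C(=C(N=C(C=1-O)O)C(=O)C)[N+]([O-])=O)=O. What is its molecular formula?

Heavy atoms from the SMILES: 16 C, 4 N, 6 O.
Implicit hydrogens by atom environment:
  5 × C: 2 H each → 10
  5 × C (aromatic): no H
  3 × O: no H
  2 × C: 3 H each → 6
  2 × C: 1 H each → 2
  2 × C: no H
  2 × O: 1 H each → 2
  1 × N: 2 H
  1 × N (aromatic): no H
  1 × N (charge +1): no H
  1 × N: no H
  1 × O (charge -1): no H
  Total hydrogens = 22.
Molecular formula: C16H22N4O6

C16H22N4O6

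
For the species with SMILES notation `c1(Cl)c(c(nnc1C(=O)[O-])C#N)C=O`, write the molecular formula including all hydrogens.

C7HClN3O3-

Heavy atoms from the SMILES: 7 C, 1 Cl, 3 N, 3 O.
Implicit hydrogens by atom environment:
  4 × C (aromatic): no H
  2 × C: no H
  2 × N (aromatic): no H
  2 × O: no H
  1 × C: 1 H
  1 × Cl: no H
  1 × N: no H
  1 × O (charge -1): no H
  Total hydrogens = 1.
Net charge -1.
Molecular formula: C7HClN3O3-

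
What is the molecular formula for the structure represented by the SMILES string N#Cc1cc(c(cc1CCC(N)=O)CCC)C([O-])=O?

C14H15N2O3-

Heavy atoms from the SMILES: 14 C, 2 N, 3 O.
Implicit hydrogens by atom environment:
  4 × C: 2 H each → 8
  4 × C (aromatic): no H
  3 × C: no H
  2 × C (aromatic): 1 H each → 2
  2 × O: no H
  1 × C: 3 H
  1 × N: 2 H
  1 × N: no H
  1 × O (charge -1): no H
  Total hydrogens = 15.
Net charge -1.
Molecular formula: C14H15N2O3-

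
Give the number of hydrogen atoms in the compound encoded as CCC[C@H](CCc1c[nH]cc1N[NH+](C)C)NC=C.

Hydrogens are implicit in SMILES; fill each atom to its normal valence:
  5 × C: 2 H each → 10
  3 × C: 3 H each → 9
  2 × C (aromatic): 1 H each → 2
  2 × C: 1 H each → 2
  2 × C (aromatic): no H
  2 × N: 1 H each → 2
  1 × N (aromatic): 1 H
  1 × N (charge +1): 1 H
  Total hydrogens = 27.

27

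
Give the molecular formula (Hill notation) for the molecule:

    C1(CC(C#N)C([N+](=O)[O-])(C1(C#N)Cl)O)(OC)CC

Heavy atoms from the SMILES: 10 C, 1 Cl, 3 N, 4 O.
Implicit hydrogens by atom environment:
  5 × C: no H
  2 × C: 3 H each → 6
  2 × C: 2 H each → 4
  2 × N: no H
  2 × O: no H
  1 × C: 1 H
  1 × Cl: no H
  1 × N (charge +1): no H
  1 × O: 1 H
  1 × O (charge -1): no H
  Total hydrogens = 12.
Molecular formula: C10H12ClN3O4

C10H12ClN3O4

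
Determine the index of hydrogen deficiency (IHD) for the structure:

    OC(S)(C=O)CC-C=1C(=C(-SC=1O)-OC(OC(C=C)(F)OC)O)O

5

Molecular formula from the SMILES: C13H17FO8S2.
DoU = (2C + 2 + N − H − X)/2 = (2·13 + 2 + 0 − 17 − 1)/2 = 10/2 = 5.
(Structurally: 1 ring(s) + 4 π bond(s) = 5.)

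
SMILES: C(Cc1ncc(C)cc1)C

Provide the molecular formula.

Heavy atoms from the SMILES: 9 C, 1 N.
Implicit hydrogens by atom environment:
  3 × C (aromatic): 1 H each → 3
  2 × C: 3 H each → 6
  2 × C: 2 H each → 4
  2 × C (aromatic): no H
  1 × N (aromatic): no H
  Total hydrogens = 13.
Molecular formula: C9H13N

C9H13N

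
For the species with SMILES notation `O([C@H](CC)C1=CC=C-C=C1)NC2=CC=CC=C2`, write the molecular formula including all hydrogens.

C15H17NO

Heavy atoms from the SMILES: 15 C, 1 N, 1 O.
Implicit hydrogens by atom environment:
  10 × C (aromatic): 1 H each → 10
  2 × C (aromatic): no H
  1 × C: 3 H
  1 × C: 2 H
  1 × C: 1 H
  1 × N: 1 H
  1 × O: no H
  Total hydrogens = 17.
Molecular formula: C15H17NO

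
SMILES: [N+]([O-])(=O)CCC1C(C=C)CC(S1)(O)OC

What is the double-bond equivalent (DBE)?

Molecular formula from the SMILES: C9H15NO4S.
DoU = (2C + 2 + N − H − X)/2 = (2·9 + 2 + 1 − 15 − 0)/2 = 6/2 = 3.
(Structurally: 1 ring(s) + 2 π bond(s) = 3.)

3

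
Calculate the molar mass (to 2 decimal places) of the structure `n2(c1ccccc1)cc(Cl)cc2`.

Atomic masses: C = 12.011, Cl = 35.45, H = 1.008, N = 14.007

177.63

Molecular formula: C10H8ClN.
M = 10×12.011 + 1×35.45 + 8×1.008 + 1×14.007 = 177.63 g/mol.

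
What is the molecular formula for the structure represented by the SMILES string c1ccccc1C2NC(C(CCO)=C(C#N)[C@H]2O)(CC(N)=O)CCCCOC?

C21H29N3O4

Heavy atoms from the SMILES: 21 C, 3 N, 4 O.
Implicit hydrogens by atom environment:
  7 × C: 2 H each → 14
  5 × C (aromatic): 1 H each → 5
  5 × C: no H
  2 × C: 1 H each → 2
  2 × O: 1 H each → 2
  2 × O: no H
  1 × C: 3 H
  1 × C (aromatic): no H
  1 × N: 2 H
  1 × N: 1 H
  1 × N: no H
  Total hydrogens = 29.
Molecular formula: C21H29N3O4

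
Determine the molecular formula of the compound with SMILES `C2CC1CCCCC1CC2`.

Heavy atoms from the SMILES: 10 C.
Implicit hydrogens by atom environment:
  8 × C: 2 H each → 16
  2 × C: 1 H each → 2
  Total hydrogens = 18.
Molecular formula: C10H18

C10H18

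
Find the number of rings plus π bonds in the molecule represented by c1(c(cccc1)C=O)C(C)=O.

Molecular formula from the SMILES: C9H8O2.
DoU = (2C + 2 + N − H − X)/2 = (2·9 + 2 + 0 − 8 − 0)/2 = 12/2 = 6.
(Structurally: 1 ring(s) + 5 π bond(s) = 6.)

6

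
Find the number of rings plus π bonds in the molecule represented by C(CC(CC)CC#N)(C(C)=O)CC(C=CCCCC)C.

Molecular formula from the SMILES: C18H31NO.
DoU = (2C + 2 + N − H − X)/2 = (2·18 + 2 + 1 − 31 − 0)/2 = 8/2 = 4.
(Structurally: 0 ring(s) + 4 π bond(s) = 4.)

4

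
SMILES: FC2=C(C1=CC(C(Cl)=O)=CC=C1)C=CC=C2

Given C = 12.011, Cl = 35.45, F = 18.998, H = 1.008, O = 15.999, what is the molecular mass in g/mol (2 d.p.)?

Molecular formula: C13H8ClFO.
M = 13×12.011 + 1×35.45 + 1×18.998 + 8×1.008 + 1×15.999 = 234.65 g/mol.

234.65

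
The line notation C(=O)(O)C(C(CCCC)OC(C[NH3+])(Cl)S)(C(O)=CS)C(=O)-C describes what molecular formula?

Heavy atoms from the SMILES: 13 C, 1 Cl, 1 N, 5 O, 2 S.
Implicit hydrogens by atom environment:
  5 × C: no H
  4 × C: 2 H each → 8
  3 × O: no H
  2 × C: 3 H each → 6
  2 × C: 1 H each → 2
  2 × O: 1 H each → 2
  2 × S: 1 H each → 2
  1 × Cl: no H
  1 × N (charge +1): 3 H
  Total hydrogens = 23.
Net charge +1.
Molecular formula: C13H23ClNO5S2+

C13H23ClNO5S2+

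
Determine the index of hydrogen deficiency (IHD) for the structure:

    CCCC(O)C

0

Molecular formula from the SMILES: C5H12O.
DoU = (2C + 2 + N − H − X)/2 = (2·5 + 2 + 0 − 12 − 0)/2 = 0/2 = 0.
(Structurally: 0 ring(s) + 0 π bond(s) = 0.)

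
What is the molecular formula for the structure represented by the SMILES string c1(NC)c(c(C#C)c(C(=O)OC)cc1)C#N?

C12H10N2O2

Heavy atoms from the SMILES: 12 C, 2 N, 2 O.
Implicit hydrogens by atom environment:
  4 × C (aromatic): no H
  3 × C: no H
  2 × C: 3 H each → 6
  2 × C (aromatic): 1 H each → 2
  2 × O: no H
  1 × C: 1 H
  1 × N: 1 H
  1 × N: no H
  Total hydrogens = 10.
Molecular formula: C12H10N2O2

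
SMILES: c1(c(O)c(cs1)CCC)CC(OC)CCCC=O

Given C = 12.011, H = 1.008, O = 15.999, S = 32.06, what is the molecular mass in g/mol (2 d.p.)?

270.39

Molecular formula: C14H22O3S.
M = 14×12.011 + 22×1.008 + 3×15.999 + 1×32.06 = 270.39 g/mol.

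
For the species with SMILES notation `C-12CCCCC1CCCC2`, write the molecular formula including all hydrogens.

Heavy atoms from the SMILES: 10 C.
Implicit hydrogens by atom environment:
  8 × C: 2 H each → 16
  2 × C: 1 H each → 2
  Total hydrogens = 18.
Molecular formula: C10H18

C10H18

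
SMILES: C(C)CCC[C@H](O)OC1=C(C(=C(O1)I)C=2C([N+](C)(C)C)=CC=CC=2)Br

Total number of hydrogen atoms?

26

Hydrogens are implicit in SMILES; fill each atom to its normal valence:
  6 × C (aromatic): no H
  4 × C: 3 H each → 12
  4 × C: 2 H each → 8
  4 × C (aromatic): 1 H each → 4
  1 × Br: no H
  1 × C: 1 H
  1 × I: no H
  1 × N (charge +1): no H
  1 × O: 1 H
  1 × O (aromatic): no H
  1 × O: no H
  Total hydrogens = 26.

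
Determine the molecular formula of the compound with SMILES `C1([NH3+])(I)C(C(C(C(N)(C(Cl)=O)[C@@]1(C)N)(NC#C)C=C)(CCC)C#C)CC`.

C19H29ClIN4O+

Heavy atoms from the SMILES: 19 C, 1 Cl, 1 I, 4 N, 1 O.
Implicit hydrogens by atom environment:
  8 × C: no H
  4 × C: 2 H each → 8
  4 × C: 1 H each → 4
  3 × C: 3 H each → 9
  2 × N: 2 H each → 4
  1 × Cl: no H
  1 × I: no H
  1 × N (charge +1): 3 H
  1 × N: 1 H
  1 × O: no H
  Total hydrogens = 29.
Net charge +1.
Molecular formula: C19H29ClIN4O+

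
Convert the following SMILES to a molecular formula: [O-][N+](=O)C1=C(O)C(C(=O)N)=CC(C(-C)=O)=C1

Heavy atoms from the SMILES: 9 C, 2 N, 5 O.
Implicit hydrogens by atom environment:
  4 × C (aromatic): no H
  3 × O: no H
  2 × C (aromatic): 1 H each → 2
  2 × C: no H
  1 × C: 3 H
  1 × N: 2 H
  1 × N (charge +1): no H
  1 × O: 1 H
  1 × O (charge -1): no H
  Total hydrogens = 8.
Molecular formula: C9H8N2O5

C9H8N2O5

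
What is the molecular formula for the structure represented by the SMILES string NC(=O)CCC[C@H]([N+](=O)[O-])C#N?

C6H9N3O3

Heavy atoms from the SMILES: 6 C, 3 N, 3 O.
Implicit hydrogens by atom environment:
  3 × C: 2 H each → 6
  2 × C: no H
  2 × O: no H
  1 × C: 1 H
  1 × N: 2 H
  1 × N (charge +1): no H
  1 × N: no H
  1 × O (charge -1): no H
  Total hydrogens = 9.
Molecular formula: C6H9N3O3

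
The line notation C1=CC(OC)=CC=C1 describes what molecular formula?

C7H8O

Heavy atoms from the SMILES: 7 C, 1 O.
Implicit hydrogens by atom environment:
  5 × C (aromatic): 1 H each → 5
  1 × C: 3 H
  1 × C (aromatic): no H
  1 × O: no H
  Total hydrogens = 8.
Molecular formula: C7H8O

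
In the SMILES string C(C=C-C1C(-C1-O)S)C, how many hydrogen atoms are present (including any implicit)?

12

Hydrogens are implicit in SMILES; fill each atom to its normal valence:
  5 × C: 1 H each → 5
  1 × C: 3 H
  1 × C: 2 H
  1 × O: 1 H
  1 × S: 1 H
  Total hydrogens = 12.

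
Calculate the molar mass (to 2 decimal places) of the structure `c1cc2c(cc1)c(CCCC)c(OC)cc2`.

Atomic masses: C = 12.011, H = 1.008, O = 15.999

214.31

Molecular formula: C15H18O.
M = 15×12.011 + 18×1.008 + 1×15.999 = 214.31 g/mol.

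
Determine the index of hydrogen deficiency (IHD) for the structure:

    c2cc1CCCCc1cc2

5

Molecular formula from the SMILES: C10H12.
DoU = (2C + 2 + N − H − X)/2 = (2·10 + 2 + 0 − 12 − 0)/2 = 10/2 = 5.
(Structurally: 2 ring(s) + 3 π bond(s) = 5.)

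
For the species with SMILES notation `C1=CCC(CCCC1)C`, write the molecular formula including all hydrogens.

Heavy atoms from the SMILES: 9 C.
Implicit hydrogens by atom environment:
  5 × C: 2 H each → 10
  3 × C: 1 H each → 3
  1 × C: 3 H
  Total hydrogens = 16.
Molecular formula: C9H16

C9H16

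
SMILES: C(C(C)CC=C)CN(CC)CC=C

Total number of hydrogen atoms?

Hydrogens are implicit in SMILES; fill each atom to its normal valence:
  7 × C: 2 H each → 14
  3 × C: 1 H each → 3
  2 × C: 3 H each → 6
  1 × N: no H
  Total hydrogens = 23.

23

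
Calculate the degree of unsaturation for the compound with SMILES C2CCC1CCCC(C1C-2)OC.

Molecular formula from the SMILES: C11H20O.
DoU = (2C + 2 + N − H − X)/2 = (2·11 + 2 + 0 − 20 − 0)/2 = 4/2 = 2.
(Structurally: 2 ring(s) + 0 π bond(s) = 2.)

2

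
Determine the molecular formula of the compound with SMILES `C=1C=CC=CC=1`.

C6H6

Heavy atoms from the SMILES: 6 C.
Implicit hydrogens by atom environment:
  6 × C (aromatic): 1 H each → 6
  Total hydrogens = 6.
Molecular formula: C6H6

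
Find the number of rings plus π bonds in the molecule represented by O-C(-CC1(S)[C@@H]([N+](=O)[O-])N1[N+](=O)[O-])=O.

4

Molecular formula from the SMILES: C4H5N3O6S.
DoU = (2C + 2 + N − H − X)/2 = (2·4 + 2 + 3 − 5 − 0)/2 = 8/2 = 4.
(Structurally: 1 ring(s) + 3 π bond(s) = 4.)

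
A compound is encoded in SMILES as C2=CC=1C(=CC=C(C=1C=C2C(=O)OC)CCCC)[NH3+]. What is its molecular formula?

Heavy atoms from the SMILES: 16 C, 1 N, 2 O.
Implicit hydrogens by atom environment:
  5 × C (aromatic): 1 H each → 5
  5 × C (aromatic): no H
  3 × C: 2 H each → 6
  2 × C: 3 H each → 6
  2 × O: no H
  1 × C: no H
  1 × N (charge +1): 3 H
  Total hydrogens = 20.
Net charge +1.
Molecular formula: C16H20NO2+

C16H20NO2+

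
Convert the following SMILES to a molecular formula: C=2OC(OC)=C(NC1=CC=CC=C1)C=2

Heavy atoms from the SMILES: 11 C, 1 N, 2 O.
Implicit hydrogens by atom environment:
  7 × C (aromatic): 1 H each → 7
  3 × C (aromatic): no H
  1 × C: 3 H
  1 × N: 1 H
  1 × O (aromatic): no H
  1 × O: no H
  Total hydrogens = 11.
Molecular formula: C11H11NO2

C11H11NO2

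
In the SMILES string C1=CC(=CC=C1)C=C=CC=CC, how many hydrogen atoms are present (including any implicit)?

12

Hydrogens are implicit in SMILES; fill each atom to its normal valence:
  5 × C (aromatic): 1 H each → 5
  4 × C: 1 H each → 4
  1 × C: 3 H
  1 × C: no H
  1 × C (aromatic): no H
  Total hydrogens = 12.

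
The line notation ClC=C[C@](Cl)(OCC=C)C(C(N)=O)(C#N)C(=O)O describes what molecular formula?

C10H10Cl2N2O4

Heavy atoms from the SMILES: 10 C, 2 Cl, 2 N, 4 O.
Implicit hydrogens by atom environment:
  5 × C: no H
  3 × C: 1 H each → 3
  3 × O: no H
  2 × C: 2 H each → 4
  2 × Cl: no H
  1 × N: 2 H
  1 × N: no H
  1 × O: 1 H
  Total hydrogens = 10.
Molecular formula: C10H10Cl2N2O4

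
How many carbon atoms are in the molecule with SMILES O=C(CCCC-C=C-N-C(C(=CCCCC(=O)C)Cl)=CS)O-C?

17

The symbol for carbon appears 17 times in the SMILES. (Cl is a single chlorine, not C + l.)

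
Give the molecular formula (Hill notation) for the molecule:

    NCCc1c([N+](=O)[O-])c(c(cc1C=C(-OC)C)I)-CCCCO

Heavy atoms from the SMILES: 16 C, 1 I, 2 N, 4 O.
Implicit hydrogens by atom environment:
  6 × C: 2 H each → 12
  5 × C (aromatic): no H
  2 × C: 3 H each → 6
  2 × O: no H
  1 × C (aromatic): 1 H
  1 × C: 1 H
  1 × C: no H
  1 × I: no H
  1 × N: 2 H
  1 × N (charge +1): no H
  1 × O: 1 H
  1 × O (charge -1): no H
  Total hydrogens = 23.
Molecular formula: C16H23IN2O4

C16H23IN2O4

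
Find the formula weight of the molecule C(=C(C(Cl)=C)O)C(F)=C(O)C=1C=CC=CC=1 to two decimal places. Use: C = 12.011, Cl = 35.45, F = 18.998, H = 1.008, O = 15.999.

240.66

Molecular formula: C12H10ClFO2.
M = 12×12.011 + 1×35.45 + 1×18.998 + 10×1.008 + 2×15.999 = 240.66 g/mol.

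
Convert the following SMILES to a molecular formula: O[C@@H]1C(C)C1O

Heavy atoms from the SMILES: 4 C, 2 O.
Implicit hydrogens by atom environment:
  3 × C: 1 H each → 3
  2 × O: 1 H each → 2
  1 × C: 3 H
  Total hydrogens = 8.
Molecular formula: C4H8O2

C4H8O2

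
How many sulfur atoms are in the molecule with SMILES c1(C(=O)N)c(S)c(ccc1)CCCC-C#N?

1

The symbol for sulfur appears 1 time in the SMILES.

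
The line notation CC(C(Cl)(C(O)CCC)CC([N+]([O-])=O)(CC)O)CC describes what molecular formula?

Heavy atoms from the SMILES: 13 C, 1 Cl, 1 N, 4 O.
Implicit hydrogens by atom environment:
  5 × C: 2 H each → 10
  4 × C: 3 H each → 12
  2 × C: 1 H each → 2
  2 × C: no H
  2 × O: 1 H each → 2
  1 × Cl: no H
  1 × N (charge +1): no H
  1 × O: no H
  1 × O (charge -1): no H
  Total hydrogens = 26.
Molecular formula: C13H26ClNO4

C13H26ClNO4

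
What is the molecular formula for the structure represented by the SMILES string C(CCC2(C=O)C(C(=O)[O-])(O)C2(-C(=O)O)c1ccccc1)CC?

Heavy atoms from the SMILES: 17 C, 6 O.
Implicit hydrogens by atom environment:
  5 × C (aromatic): 1 H each → 5
  5 × C: no H
  4 × C: 2 H each → 8
  3 × O: no H
  2 × O: 1 H each → 2
  1 × C: 3 H
  1 × C: 1 H
  1 × C (aromatic): no H
  1 × O (charge -1): no H
  Total hydrogens = 19.
Net charge -1.
Molecular formula: C17H19O6-

C17H19O6-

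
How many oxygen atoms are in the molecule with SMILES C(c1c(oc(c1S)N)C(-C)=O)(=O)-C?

The symbol for oxygen appears 3 times in the SMILES.

3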